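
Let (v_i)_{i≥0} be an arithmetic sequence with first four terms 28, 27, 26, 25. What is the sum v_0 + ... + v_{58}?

-59

Common difference d = -1.
v_i = 28 + (i - 0)·(-1).
v_{58} = -30; S = 59·(28 + (-30))/2 = -59.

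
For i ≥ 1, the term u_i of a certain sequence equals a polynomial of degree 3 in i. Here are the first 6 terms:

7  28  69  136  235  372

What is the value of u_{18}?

7164

1st diffs: 21, 41, 67, 99, 137.
2nd diffs: 20, 26, 32, 38.
3rd diffs: 6, 6, 6 (constant).
Newton forward-difference form: u_i = 7 + 21·C(i-1,1) + 20·C(i-1,2) + 6·C(i-1,3).
At i = 18: i-1 = 17, so u_{18} = 7 + 357 + 2720 + 4080 = 7164.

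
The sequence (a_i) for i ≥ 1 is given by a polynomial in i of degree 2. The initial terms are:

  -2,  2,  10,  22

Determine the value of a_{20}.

1st diffs: 4, 8, 12.
2nd diffs: 4, 4 (constant).
Newton forward-difference form: a_i = -2 + 4·C(i-1,1) + 4·C(i-1,2).
At i = 20: i-1 = 19, so a_{20} = -2 + 76 + 684 = 758.

758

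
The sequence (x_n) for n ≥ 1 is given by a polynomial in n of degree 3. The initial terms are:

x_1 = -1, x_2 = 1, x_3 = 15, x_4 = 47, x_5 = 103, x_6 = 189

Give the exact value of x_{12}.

1st diffs: 2, 14, 32, 56, 86.
2nd diffs: 12, 18, 24, 30.
3rd diffs: 6, 6, 6 (constant).
So x_n = n^3 - 5n + 3.
Evaluating at n = 12 gives x_{12} = 1671.

1671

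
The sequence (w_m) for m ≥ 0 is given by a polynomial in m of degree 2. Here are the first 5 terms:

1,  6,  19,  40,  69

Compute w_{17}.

1st diffs: 5, 13, 21, 29.
2nd diffs: 8, 8, 8 (constant).
Newton forward-difference form: w_m = 1 + 5·C(m,1) + 8·C(m,2).
At m = 17: m = 17, so w_{17} = 1 + 85 + 1088 = 1174.

1174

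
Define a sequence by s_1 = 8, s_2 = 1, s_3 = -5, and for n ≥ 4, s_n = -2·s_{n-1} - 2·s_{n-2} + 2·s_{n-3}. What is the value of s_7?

s_4 = 24, s_5 = -36, s_6 = 14, s_7 = 92.

92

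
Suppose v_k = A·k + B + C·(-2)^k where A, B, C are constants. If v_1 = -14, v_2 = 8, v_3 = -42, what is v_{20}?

At k = 1, 2, 3: A + B - 2C = -14; 2A + B + 4C = 8; 3A + B - 8C = -42.
Subtracting the first from the second: A + 6C = 22.
Subtracting the second from the third: A - 12C = -50.
Solving: C = 4, A = -2, then B = -4.
So v_k = -2·k + (-4) + 4·(-2)^k; at k=20 this is 4194260.

4194260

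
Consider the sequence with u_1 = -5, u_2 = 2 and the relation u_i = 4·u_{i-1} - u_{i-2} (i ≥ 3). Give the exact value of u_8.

Step forward from the initial values:
u_3 = 13;  u_4 = 50;  u_5 = 187;  u_6 = 698;  u_7 = 2605;  u_8 = 9722.

9722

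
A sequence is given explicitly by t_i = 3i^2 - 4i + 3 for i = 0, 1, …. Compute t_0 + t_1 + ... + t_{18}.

Over i = 0..18: Σi = 171, Σi² = 2109.
Total = (3)·2109 + (-4)·171 + (3)·19 = 5700.

5700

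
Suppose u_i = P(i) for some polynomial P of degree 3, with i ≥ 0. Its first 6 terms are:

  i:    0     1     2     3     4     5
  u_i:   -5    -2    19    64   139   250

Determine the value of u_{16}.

5563

1st diffs: 3, 21, 45, 75, 111.
2nd diffs: 18, 24, 30, 36.
3rd diffs: 6, 6, 6 (constant).
Newton forward-difference form: u_i = -5 + 3·C(i,1) + 18·C(i,2) + 6·C(i,3).
At i = 16: i = 16, so u_{16} = -5 + 48 + 2160 + 3360 = 5563.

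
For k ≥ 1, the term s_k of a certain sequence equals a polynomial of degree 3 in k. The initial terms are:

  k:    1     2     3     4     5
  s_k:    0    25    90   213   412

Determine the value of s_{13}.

6900

1st diffs: 25, 65, 123, 199.
2nd diffs: 40, 58, 76.
3rd diffs: 18, 18 (constant).
Newton forward-difference form: s_k = 25·C(k-1,1) + 40·C(k-1,2) + 18·C(k-1,3).
At k = 13: k-1 = 12, so s_{13} = 300 + 2640 + 3960 = 6900.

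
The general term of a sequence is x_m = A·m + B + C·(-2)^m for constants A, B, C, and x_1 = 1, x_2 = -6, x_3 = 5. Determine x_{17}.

131055

At m = 1, 2, 3: A + B - 2C = 1; 2A + B + 4C = -6; 3A + B - 8C = 5.
Subtracting the first from the second: A + 6C = -7.
Subtracting the second from the third: A - 12C = 11.
Solving: C = -1, A = -1, then B = 0.
Therefore x_{17} = -17 + 0 + (-1)·(-131072) = 131055.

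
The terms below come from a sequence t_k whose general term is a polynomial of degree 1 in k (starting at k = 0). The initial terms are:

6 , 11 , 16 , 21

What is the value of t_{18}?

96

1st diffs: 5, 5, 5 (constant).
So t_k = 5k + 6.
Evaluating at k = 18 gives t_{18} = 96.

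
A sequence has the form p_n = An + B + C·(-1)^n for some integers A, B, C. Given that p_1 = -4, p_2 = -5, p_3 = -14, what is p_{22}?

-105

At n = 1, 2, 3: A + B - C = -4; 2A + B + C = -5; 3A + B - C = -14.
Subtracting the first from the second: A + 2C = -1.
Subtracting the second from the third: A - 2C = -9.
Solving: C = 2, A = -5, then B = 3.
Therefore p_{22} = -110 + 3 + 2·1 = -105.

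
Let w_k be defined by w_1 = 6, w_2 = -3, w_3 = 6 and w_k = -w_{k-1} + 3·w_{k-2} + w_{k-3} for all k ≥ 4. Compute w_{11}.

Compute successive terms:
w_4 = -9, w_5 = 24, w_6 = -45, w_7 = 108, w_8 = -219, w_9 = 498, w_{10} = -1047, w_{11} = 2322.

2322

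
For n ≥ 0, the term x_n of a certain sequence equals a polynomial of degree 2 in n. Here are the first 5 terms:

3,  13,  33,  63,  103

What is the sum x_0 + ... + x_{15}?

1st diffs: 10, 20, 30, 40.
2nd diffs: 10, 10, 10 (constant).
So x_n = 5n^2 + 5n + 3.
Continuing: …, 153, 213, 283, 363, …, x_{15} = 1203.
Summing n = 0..15 (16 terms) gives 6848.

6848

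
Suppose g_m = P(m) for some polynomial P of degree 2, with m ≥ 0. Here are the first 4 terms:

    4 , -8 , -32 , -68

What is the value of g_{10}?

1st diffs: -12, -24, -36.
2nd diffs: -12, -12 (constant).
Newton forward-difference form: g_m = 4 + (-12)·C(m,1) + (-12)·C(m,2).
At m = 10: m = 10, so g_{10} = 4 - 120 - 540 = -656.

-656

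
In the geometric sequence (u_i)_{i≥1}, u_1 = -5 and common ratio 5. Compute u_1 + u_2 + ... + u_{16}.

u_i = (-5)·5^(i-1).
S = (-5)·(5^16 - 1)/(5 - 1) = (-5)·(152587890625 - 1)/(4) = -190734863280.

-190734863280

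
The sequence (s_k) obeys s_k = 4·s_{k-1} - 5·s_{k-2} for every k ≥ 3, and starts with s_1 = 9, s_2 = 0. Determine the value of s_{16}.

-725580

Compute successive terms:
s_3 = -45; s_4 = -180; s_5 = -495; …; s_{13} = 291105; s_{14} = 463320; s_{15} = 397755; s_{16} = -725580.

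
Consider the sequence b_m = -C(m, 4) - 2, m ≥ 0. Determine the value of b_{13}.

C(13, 4) = 715, so b_{13} = -717.

-717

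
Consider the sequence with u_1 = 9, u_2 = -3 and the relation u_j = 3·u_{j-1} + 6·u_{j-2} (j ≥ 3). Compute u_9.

217485

Step forward from the initial values:
u_3 = 45, u_4 = 117, u_5 = 621, u_6 = 2565, u_7 = 11421, u_8 = 49653, u_9 = 217485.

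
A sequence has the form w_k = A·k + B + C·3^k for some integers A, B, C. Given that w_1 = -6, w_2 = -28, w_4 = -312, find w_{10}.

The three given values yield: A + B + 3C = -6; 2A + B + 9C = -28; 4A + B + 81C = -312.
Subtracting the first from the second: A + 6C = -22.
Subtracting the second from the third: 2A + 72C = -284.
Solving: C = -4, A = 2, then B = 4.
Therefore w_{10} = 20 + 4 + (-4)·59049 = -236172.

-236172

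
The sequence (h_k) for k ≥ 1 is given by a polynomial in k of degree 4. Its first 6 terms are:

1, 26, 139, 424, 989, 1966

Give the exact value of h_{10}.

1st diffs: 25, 113, 285, 565, 977.
2nd diffs: 88, 172, 280, 412.
3rd diffs: 84, 108, 132.
4th diffs: 24, 24 (constant).
Newton forward-difference form: h_k = 1 + 25·C(k-1,1) + 88·C(k-1,2) + 84·C(k-1,3) + 24·C(k-1,4).
At k = 10: k-1 = 9, so h_{10} = 1 + 225 + 3168 + 7056 + 3024 = 13474.

13474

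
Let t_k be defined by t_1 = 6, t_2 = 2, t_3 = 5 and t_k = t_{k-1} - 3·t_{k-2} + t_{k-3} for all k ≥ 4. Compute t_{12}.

Step forward from the initial values:
t_4 = 5; t_5 = -8; t_6 = -18; t_7 = 11; t_8 = 57; t_9 = 6; t_{10} = -154; t_{11} = -115; t_{12} = 353.

353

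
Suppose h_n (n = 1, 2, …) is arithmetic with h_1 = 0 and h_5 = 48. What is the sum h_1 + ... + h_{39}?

Common difference d = (48 - 0) / (5 - 1) = 12.
h_n = 0 + (n - 1)·12.
h_{39} = 456; S = 39·(0 + 456)/2 = 8892.

8892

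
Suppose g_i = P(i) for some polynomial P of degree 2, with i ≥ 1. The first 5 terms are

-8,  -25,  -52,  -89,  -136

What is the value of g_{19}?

1st diffs: -17, -27, -37, -47.
2nd diffs: -10, -10, -10 (constant).
Newton forward-difference form: g_i = -8 + (-17)·C(i-1,1) + (-10)·C(i-1,2).
At i = 19: i-1 = 18, so g_{19} = -8 - 306 - 1530 = -1844.

-1844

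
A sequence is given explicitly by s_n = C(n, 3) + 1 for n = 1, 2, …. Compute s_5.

C(5, 3) = 10, so s_5 = 11.

11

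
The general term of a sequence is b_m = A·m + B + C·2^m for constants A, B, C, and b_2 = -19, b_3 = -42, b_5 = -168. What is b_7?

At m = 2, 3, 5: 2A + B + 4C = -19; 3A + B + 8C = -42; 5A + B + 32C = -168.
Subtracting the first from the second: A + 4C = -23.
Subtracting the second from the third: 2A + 24C = -126.
Solving: C = -5, A = -3, then B = 7.
Hence b_7 = -3·7 + 7 + (-5)·128 = -654.

-654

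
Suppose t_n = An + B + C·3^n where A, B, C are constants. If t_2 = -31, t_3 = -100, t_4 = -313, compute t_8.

Plug in n = 2, 3, 4: 2A + B + 9C = -31; 3A + B + 27C = -100; 4A + B + 81C = -313.
Subtracting the first from the second: A + 18C = -69.
Subtracting the second from the third: A + 54C = -213.
Solving: C = -4, A = 3, then B = -1.
Hence t_8 = 3·8 + (-1) + (-4)·6561 = -26221.

-26221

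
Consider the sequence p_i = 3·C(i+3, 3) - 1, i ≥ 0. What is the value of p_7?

359

C(10, 3) = 120, so p_7 = 359.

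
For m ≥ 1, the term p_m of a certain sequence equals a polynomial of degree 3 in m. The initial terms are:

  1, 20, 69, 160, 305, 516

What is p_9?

1665

1st diffs: 19, 49, 91, 145, 211.
2nd diffs: 30, 42, 54, 66.
3rd diffs: 12, 12, 12 (constant).
Newton forward-difference form: p_m = 1 + 19·C(m-1,1) + 30·C(m-1,2) + 12·C(m-1,3).
At m = 9: m-1 = 8, so p_9 = 1 + 152 + 840 + 672 = 1665.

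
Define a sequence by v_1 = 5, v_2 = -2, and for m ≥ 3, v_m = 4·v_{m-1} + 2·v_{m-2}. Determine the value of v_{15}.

60217472

v_3 = 2; v_4 = 4; v_5 = 20; …; v_{12} = 683584; v_{13} = 3041600; v_{14} = 13533568; v_{15} = 60217472.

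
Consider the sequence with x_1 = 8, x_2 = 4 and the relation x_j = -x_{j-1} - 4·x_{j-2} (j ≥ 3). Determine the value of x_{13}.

-30724

Iterate the recurrence:
x_3 = -36  x_4 = 20  x_5 = 124  …  x_{10} = -4492  x_{11} = 4252  x_{12} = 13716  x_{13} = -30724.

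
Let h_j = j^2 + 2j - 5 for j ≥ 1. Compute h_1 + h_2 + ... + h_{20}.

3190

Over j = 1..20: Σj = 210, Σj² = 2870.
Total = (1)·2870 + (2)·210 + (-5)·20 = 3190.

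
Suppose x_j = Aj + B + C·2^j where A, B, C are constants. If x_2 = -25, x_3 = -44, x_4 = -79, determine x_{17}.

Write the equations: 2A + B + 4C = -25; 3A + B + 8C = -44; 4A + B + 16C = -79.
Subtracting the first from the second: A + 4C = -19.
Subtracting the second from the third: A + 8C = -35.
Solving: C = -4, A = -3, then B = -3.
So x_j = -3·j + (-3) + (-4)·2^j; at j=17 this is -524342.

-524342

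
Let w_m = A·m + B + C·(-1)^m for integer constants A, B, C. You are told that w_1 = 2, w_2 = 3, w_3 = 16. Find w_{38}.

255

Plug in m = 1, 2, 3: A + B - C = 2; 2A + B + C = 3; 3A + B - C = 16.
Subtracting the first from the second: A + 2C = 1.
Subtracting the second from the third: A - 2C = 13.
Solving: C = -3, A = 7, then B = -8.
Therefore w_{38} = 266 + (-8) + (-3)·1 = 255.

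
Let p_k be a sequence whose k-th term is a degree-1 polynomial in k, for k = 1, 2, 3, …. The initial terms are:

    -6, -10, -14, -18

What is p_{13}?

-54

1st diffs: -4, -4, -4 (constant).
So p_k = -4k - 2.
Evaluating at k = 13 gives p_{13} = -54.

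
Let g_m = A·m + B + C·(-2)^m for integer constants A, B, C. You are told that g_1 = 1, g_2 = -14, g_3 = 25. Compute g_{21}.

At m = 1, 2, 3: A + B - 2C = 1; 2A + B + 4C = -14; 3A + B - 8C = 25.
Subtracting the first from the second: A + 6C = -15.
Subtracting the second from the third: A - 12C = 39.
Solving: C = -3, A = 3, then B = -8.
Therefore g_{21} = 63 + (-8) + (-3)·(-2097152) = 6291511.

6291511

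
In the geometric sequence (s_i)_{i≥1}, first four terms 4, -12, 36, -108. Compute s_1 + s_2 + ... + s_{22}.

Common ratio r = -3.
s_i = 4·(-3)^(i-1).
S = 4·((-3)^22 - 1)/(-3 - 1) = 4·(31381059609 - 1)/(-4) = -31381059608.

-31381059608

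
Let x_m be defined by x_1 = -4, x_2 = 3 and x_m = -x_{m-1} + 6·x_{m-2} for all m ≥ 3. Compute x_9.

Step forward from the initial values:
x_3 = -27  x_4 = 45  x_5 = -207  x_6 = 477  x_7 = -1719  x_8 = 4581  x_9 = -14895.
(Characteristic roots are 2 and -3.)

-14895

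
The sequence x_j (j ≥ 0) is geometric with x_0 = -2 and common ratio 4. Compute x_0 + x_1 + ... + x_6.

x_j = (-2)·4^(j-0).
S = (-2)·(4^7 - 1)/(4 - 1) = (-2)·(16384 - 1)/(3) = -10922.

-10922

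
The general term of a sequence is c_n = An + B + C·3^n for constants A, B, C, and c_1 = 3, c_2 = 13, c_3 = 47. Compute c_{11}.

354271

Write the equations: A + B + 3C = 3; 2A + B + 9C = 13; 3A + B + 27C = 47.
Subtracting the first from the second: A + 6C = 10.
Subtracting the second from the third: A + 18C = 34.
Solving: C = 2, A = -2, then B = -1.
So c_n = -2·n + (-1) + 2·3^n; at n=11 this is 354271.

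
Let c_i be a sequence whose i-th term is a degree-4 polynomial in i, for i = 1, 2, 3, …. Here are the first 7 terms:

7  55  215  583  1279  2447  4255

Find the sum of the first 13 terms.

135395

1st diffs: 48, 160, 368, 696, 1168, 1808.
2nd diffs: 112, 208, 328, 472, 640.
3rd diffs: 96, 120, 144, 168.
4th diffs: 24, 24, 24 (constant).
So c_i = i^4 + 6i^3 - 5i^2 + 6i - 1.
Continuing: …, 6895, 10583, 15559, 22087, …, c_{13} = 40975.
Summing i = 1..13 (13 terms) gives 135395.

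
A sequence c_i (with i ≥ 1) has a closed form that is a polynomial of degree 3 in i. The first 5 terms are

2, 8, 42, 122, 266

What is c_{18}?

16152

1st diffs: 6, 34, 80, 144.
2nd diffs: 28, 46, 64.
3rd diffs: 18, 18 (constant).
Newton forward-difference form: c_i = 2 + 6·C(i-1,1) + 28·C(i-1,2) + 18·C(i-1,3).
At i = 18: i-1 = 17, so c_{18} = 2 + 102 + 3808 + 12240 = 16152.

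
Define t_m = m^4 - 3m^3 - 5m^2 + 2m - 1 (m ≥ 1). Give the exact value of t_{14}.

29231

t_{14} = 1·14^4 - 3·14^3 - 5·14^2 + 2·14 - 1 = 29231.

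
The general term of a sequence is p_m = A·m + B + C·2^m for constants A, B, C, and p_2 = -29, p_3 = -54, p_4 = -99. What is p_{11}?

At m = 2, 3, 4: 2A + B + 4C = -29; 3A + B + 8C = -54; 4A + B + 16C = -99.
Subtracting the first from the second: A + 4C = -25.
Subtracting the second from the third: A + 8C = -45.
Solving: C = -5, A = -5, then B = 1.
Hence p_{11} = -5·11 + 1 + (-5)·2048 = -10294.

-10294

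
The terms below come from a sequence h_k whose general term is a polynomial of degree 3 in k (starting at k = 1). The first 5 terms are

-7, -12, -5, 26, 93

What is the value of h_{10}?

1388

1st diffs: -5, 7, 31, 67.
2nd diffs: 12, 24, 36.
3rd diffs: 12, 12 (constant).
So h_k = 2k^3 - 6k^2 - k - 2.
Evaluating at k = 10 gives h_{10} = 1388.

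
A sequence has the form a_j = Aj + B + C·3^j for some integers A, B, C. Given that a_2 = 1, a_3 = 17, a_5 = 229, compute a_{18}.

387420449

At j = 2, 3, 5: 2A + B + 9C = 1; 3A + B + 27C = 17; 5A + B + 243C = 229.
Subtracting the first from the second: A + 18C = 16.
Subtracting the second from the third: 2A + 216C = 212.
Solving: C = 1, A = -2, then B = -4.
So a_j = -2·j + (-4) + 1·3^j; at j=18 this is 387420449.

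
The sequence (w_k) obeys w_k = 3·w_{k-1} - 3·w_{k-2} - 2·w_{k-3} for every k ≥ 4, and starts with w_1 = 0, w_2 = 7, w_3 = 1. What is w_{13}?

Iterate the recurrence:
w_4 = -18;  w_5 = -71;  w_6 = -161;  w_7 = -234;  w_8 = -77;  w_9 = 793;  w_{10} = 3078;  w_{11} = 7009;  w_{12} = 10207;  w_{13} = 3438.

3438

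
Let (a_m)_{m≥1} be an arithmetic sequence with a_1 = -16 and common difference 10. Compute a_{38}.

a_m = -16 + (m - 1)·10.
a_{38} = -16 + 37·10 = 354.

354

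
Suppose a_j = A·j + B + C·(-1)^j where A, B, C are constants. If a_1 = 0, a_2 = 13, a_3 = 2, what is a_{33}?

At j = 1, 2, 3: A + B - C = 0; 2A + B + C = 13; 3A + B - C = 2.
Subtracting the first from the second: A + 2C = 13.
Subtracting the second from the third: A - 2C = -11.
Solving: C = 6, A = 1, then B = 5.
So a_j = 1·j + 5 + 6·(-1)^j; at j=33 this is 32.

32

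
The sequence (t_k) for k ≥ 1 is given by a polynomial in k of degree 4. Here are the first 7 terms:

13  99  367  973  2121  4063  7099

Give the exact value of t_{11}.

1st diffs: 86, 268, 606, 1148, 1942, 3036.
2nd diffs: 182, 338, 542, 794, 1094.
3rd diffs: 156, 204, 252, 300.
4th diffs: 48, 48, 48 (constant).
Newton forward-difference form: t_k = 13 + 86·C(k-1,1) + 182·C(k-1,2) + 156·C(k-1,3) + 48·C(k-1,4).
At k = 11: k-1 = 10, so t_{11} = 13 + 860 + 8190 + 18720 + 10080 = 37863.

37863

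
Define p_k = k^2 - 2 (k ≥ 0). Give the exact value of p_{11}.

119

p_{11} = 1·11^2 - 2 = 119.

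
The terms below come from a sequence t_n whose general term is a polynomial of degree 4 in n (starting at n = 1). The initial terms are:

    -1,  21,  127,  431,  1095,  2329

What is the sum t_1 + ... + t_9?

1st diffs: 22, 106, 304, 664, 1234.
2nd diffs: 84, 198, 360, 570.
3rd diffs: 114, 162, 210.
4th diffs: 48, 48 (constant).
Newton forward-difference form: t_n = -1 + 22·C(n-1,1) + 84·C(n-1,2) + 114·C(n-1,3) + 48·C(n-1,4).
Continuing: 4391, 7587, 12271.
Summing n = 1..9 (9 terms) gives 28251.

28251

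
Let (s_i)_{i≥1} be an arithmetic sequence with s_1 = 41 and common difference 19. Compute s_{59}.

1143

s_i = 41 + (i - 1)·19.
s_{59} = 41 + 58·19 = 1143.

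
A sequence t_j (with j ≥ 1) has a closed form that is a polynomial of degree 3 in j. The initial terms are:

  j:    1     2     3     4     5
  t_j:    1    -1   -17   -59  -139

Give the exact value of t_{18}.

1st diffs: -2, -16, -42, -80.
2nd diffs: -14, -26, -38.
3rd diffs: -12, -12 (constant).
Newton forward-difference form: t_j = 1 + (-2)·C(j-1,1) + (-14)·C(j-1,2) + (-12)·C(j-1,3).
At j = 18: j-1 = 17, so t_{18} = 1 - 34 - 1904 - 8160 = -10097.

-10097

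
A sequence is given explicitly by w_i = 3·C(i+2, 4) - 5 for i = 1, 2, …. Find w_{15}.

C(17, 4) = 2380, so w_{15} = 7135.

7135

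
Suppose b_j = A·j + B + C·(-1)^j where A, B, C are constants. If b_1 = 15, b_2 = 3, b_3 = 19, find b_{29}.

71

The three given values yield: A + B - C = 15; 2A + B + C = 3; 3A + B - C = 19.
Subtracting the first from the second: A + 2C = -12.
Subtracting the second from the third: A - 2C = 16.
Solving: C = -7, A = 2, then B = 6.
Hence b_{29} = 2·29 + 6 + (-7)·(-1) = 71.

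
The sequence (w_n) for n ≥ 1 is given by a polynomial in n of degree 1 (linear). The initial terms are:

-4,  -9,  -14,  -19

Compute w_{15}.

1st diffs: -5, -5, -5 (constant).
So w_n = -5n + 1.
Evaluating at n = 15 gives w_{15} = -74.

-74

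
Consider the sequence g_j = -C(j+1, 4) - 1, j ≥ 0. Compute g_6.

C(7, 4) = 35, so g_6 = -36.

-36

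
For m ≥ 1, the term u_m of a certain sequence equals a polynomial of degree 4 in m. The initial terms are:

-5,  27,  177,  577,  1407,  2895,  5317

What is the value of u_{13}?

60967

1st diffs: 32, 150, 400, 830, 1488, 2422.
2nd diffs: 118, 250, 430, 658, 934.
3rd diffs: 132, 180, 228, 276.
4th diffs: 48, 48, 48 (constant).
So u_m = 2m^4 + 2m^3 - 3m^2 - 3m - 3.
Evaluating at m = 13 gives u_{13} = 60967.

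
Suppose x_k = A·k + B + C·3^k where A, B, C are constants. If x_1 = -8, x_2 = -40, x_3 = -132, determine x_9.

Write the equations: A + B + 3C = -8; 2A + B + 9C = -40; 3A + B + 27C = -132.
Subtracting the first from the second: A + 6C = -32.
Subtracting the second from the third: A + 18C = -92.
Solving: C = -5, A = -2, then B = 9.
Hence x_9 = -2·9 + 9 + (-5)·19683 = -98424.

-98424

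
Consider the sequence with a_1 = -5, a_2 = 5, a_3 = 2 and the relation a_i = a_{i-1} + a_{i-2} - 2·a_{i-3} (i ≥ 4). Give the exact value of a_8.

Step forward from the initial values:
a_4 = 17;  a_5 = 9;  a_6 = 22;  a_7 = -3;  a_8 = 1.

1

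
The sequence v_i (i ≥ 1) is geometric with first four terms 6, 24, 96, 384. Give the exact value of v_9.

393216

Common ratio r = 4.
v_i = 6·4^(i-1).
v_9 = 6·4^8 = 393216.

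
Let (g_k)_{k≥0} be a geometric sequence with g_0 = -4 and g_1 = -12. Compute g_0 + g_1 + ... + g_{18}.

Common ratio r = 3.
g_k = (-4)·3^(k-0).
S = (-4)·(3^19 - 1)/(3 - 1) = (-4)·(1162261467 - 1)/(2) = -2324522932.

-2324522932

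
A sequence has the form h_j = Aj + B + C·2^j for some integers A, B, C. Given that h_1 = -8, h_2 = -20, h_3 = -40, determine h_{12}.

-16428

Plug in j = 1, 2, 3: A + B + 2C = -8; 2A + B + 4C = -20; 3A + B + 8C = -40.
Subtracting the first from the second: A + 2C = -12.
Subtracting the second from the third: A + 4C = -20.
Solving: C = -4, A = -4, then B = 4.
Hence h_{12} = -4·12 + 4 + (-4)·4096 = -16428.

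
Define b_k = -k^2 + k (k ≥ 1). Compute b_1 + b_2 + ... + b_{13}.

Over k = 1..13: Σk = 91, Σk² = 819.
Total = (-1)·819 + (1)·91 = -728.

-728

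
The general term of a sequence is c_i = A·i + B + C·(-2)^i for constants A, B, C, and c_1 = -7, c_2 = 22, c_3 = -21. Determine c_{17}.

Plug in i = 1, 2, 3: A + B - 2C = -7; 2A + B + 4C = 22; 3A + B - 8C = -21.
Subtracting the first from the second: A + 6C = 29.
Subtracting the second from the third: A - 12C = -43.
Solving: C = 4, A = 5, then B = -4.
So c_i = 5·i + (-4) + 4·(-2)^i; at i=17 this is -524207.

-524207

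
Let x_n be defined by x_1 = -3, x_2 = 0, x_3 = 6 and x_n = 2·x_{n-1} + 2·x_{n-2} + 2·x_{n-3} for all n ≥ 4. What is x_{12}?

43584

Iterate the recurrence:
x_4 = 6; x_5 = 24; x_6 = 72; x_7 = 204; x_8 = 600; x_9 = 1752; x_{10} = 5112; x_{11} = 14928; x_{12} = 43584.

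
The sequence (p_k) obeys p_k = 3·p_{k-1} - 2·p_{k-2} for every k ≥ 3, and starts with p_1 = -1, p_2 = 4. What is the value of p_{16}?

Applying the relation repeatedly:
p_3 = 14, p_4 = 34, p_5 = 74, …, p_{13} = 20474, p_{14} = 40954, p_{15} = 81914, p_{16} = 163834.
(Characteristic roots are 2 and 1.)

163834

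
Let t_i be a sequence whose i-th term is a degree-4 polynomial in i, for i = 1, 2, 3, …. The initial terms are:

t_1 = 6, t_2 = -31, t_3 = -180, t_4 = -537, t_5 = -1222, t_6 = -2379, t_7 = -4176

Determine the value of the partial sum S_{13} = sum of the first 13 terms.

-134368

1st diffs: -37, -149, -357, -685, -1157, -1797.
2nd diffs: -112, -208, -328, -472, -640.
3rd diffs: -96, -120, -144, -168.
4th diffs: -24, -24, -24 (constant).
Newton forward-difference form: t_i = 6 + (-37)·C(i-1,1) + (-112)·C(i-1,2) + (-96)·C(i-1,3) + (-24)·C(i-1,4).
Continuing: …, -6805, -10482, -15447, -21964, …, t_{13} = -40830.
Summing i = 1..13 (13 terms) gives -134368.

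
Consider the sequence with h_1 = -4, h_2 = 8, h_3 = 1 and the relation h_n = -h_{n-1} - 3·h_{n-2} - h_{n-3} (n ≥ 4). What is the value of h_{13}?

Applying the relation repeatedly:
h_4 = -21;  h_5 = 10;  h_6 = 52;  h_7 = -61;  h_8 = -105;  h_9 = 236;  h_{10} = 140;  h_{11} = -743;  h_{12} = 87;  h_{13} = 2002.

2002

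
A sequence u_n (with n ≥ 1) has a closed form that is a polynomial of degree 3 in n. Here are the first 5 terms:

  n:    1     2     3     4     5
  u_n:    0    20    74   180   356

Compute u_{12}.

1st diffs: 20, 54, 106, 176.
2nd diffs: 34, 52, 70.
3rd diffs: 18, 18 (constant).
Newton forward-difference form: u_n = 20·C(n-1,1) + 34·C(n-1,2) + 18·C(n-1,3).
At n = 12: n-1 = 11, so u_{12} = 220 + 1870 + 2970 = 5060.

5060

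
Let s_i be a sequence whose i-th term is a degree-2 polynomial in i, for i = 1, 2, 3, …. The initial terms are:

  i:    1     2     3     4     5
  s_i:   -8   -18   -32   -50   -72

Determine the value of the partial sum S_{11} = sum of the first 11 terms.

-1298

1st diffs: -10, -14, -18, -22.
2nd diffs: -4, -4, -4 (constant).
Newton forward-difference form: s_i = -8 + (-10)·C(i-1,1) + (-4)·C(i-1,2).
Continuing: …, -98, -128, -162, -200, …, s_{11} = -288.
Summing i = 1..11 (11 terms) gives -1298.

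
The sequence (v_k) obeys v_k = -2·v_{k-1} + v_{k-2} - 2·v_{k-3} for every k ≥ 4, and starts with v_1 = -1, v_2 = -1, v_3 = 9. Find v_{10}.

-6181

Step forward from the initial values:
v_4 = -17  v_5 = 45  v_6 = -125  v_7 = 329  v_8 = -873  v_9 = 2325  v_{10} = -6181.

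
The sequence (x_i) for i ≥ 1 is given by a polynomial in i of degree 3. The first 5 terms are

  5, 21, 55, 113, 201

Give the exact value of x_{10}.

1st diffs: 16, 34, 58, 88.
2nd diffs: 18, 24, 30.
3rd diffs: 6, 6 (constant).
So x_i = i^3 + 3i^2 + 1.
Evaluating at i = 10 gives x_{10} = 1301.

1301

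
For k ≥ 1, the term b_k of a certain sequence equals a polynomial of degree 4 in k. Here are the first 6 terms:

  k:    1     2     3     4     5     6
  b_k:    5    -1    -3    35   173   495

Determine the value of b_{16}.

49475

1st diffs: -6, -2, 38, 138, 322.
2nd diffs: 4, 40, 100, 184.
3rd diffs: 36, 60, 84.
4th diffs: 24, 24 (constant).
So b_k = k^4 - 4k^3 + k^2 + 4k + 3.
Evaluating at k = 16 gives b_{16} = 49475.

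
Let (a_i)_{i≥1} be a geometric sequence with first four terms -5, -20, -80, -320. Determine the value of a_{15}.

-1342177280

Common ratio r = 4.
a_i = (-5)·4^(i-1).
a_{15} = (-5)·4^14 = -1342177280.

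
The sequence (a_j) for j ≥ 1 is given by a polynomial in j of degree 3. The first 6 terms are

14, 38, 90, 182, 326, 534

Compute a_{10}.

1st diffs: 24, 52, 92, 144, 208.
2nd diffs: 28, 40, 52, 64.
3rd diffs: 12, 12, 12 (constant).
Newton forward-difference form: a_j = 14 + 24·C(j-1,1) + 28·C(j-1,2) + 12·C(j-1,3).
At j = 10: j-1 = 9, so a_{10} = 14 + 216 + 1008 + 1008 = 2246.

2246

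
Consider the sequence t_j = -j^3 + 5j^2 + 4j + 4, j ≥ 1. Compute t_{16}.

t_{16} = -1·16^3 + 5·16^2 + 4·16 + 4 = -2748.

-2748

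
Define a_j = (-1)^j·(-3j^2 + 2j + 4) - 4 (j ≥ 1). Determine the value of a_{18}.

-936

(-1)^18 = 1; -3j^2 + 2j + 4 at j=18 is -932; so a_{18} = -936.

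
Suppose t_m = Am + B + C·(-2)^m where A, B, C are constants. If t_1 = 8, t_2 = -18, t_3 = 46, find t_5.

Write the equations: A + B - 2C = 8; 2A + B + 4C = -18; 3A + B - 8C = 46.
Subtracting the first from the second: A + 6C = -26.
Subtracting the second from the third: A - 12C = 64.
Solving: C = -5, A = 4, then B = -6.
So t_m = 4·m + (-6) + (-5)·(-2)^m; at m=5 this is 174.

174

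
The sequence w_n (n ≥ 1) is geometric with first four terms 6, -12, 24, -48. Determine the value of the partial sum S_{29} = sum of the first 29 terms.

Common ratio r = -2.
w_n = 6·(-2)^(n-1).
S = 6·((-2)^29 - 1)/(-2 - 1) = 6·(-536870912 - 1)/(-3) = 1073741826.

1073741826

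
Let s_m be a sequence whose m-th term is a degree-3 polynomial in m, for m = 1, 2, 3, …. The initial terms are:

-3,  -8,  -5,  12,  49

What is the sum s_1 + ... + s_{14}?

1st diffs: -5, 3, 17, 37.
2nd diffs: 8, 14, 20.
3rd diffs: 6, 6 (constant).
So s_m = m^3 - 2m^2 - 6m + 4.
Continuing: …, 112, 207, 340, 517, …, s_{14} = 2272.
Summing m = 1..14 (14 terms) gives 8421.

8421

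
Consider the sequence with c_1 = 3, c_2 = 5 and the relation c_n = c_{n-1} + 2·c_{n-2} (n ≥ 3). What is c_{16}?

87381

Applying the relation repeatedly:
c_3 = 11; c_4 = 21; c_5 = 43; …; c_{13} = 10923; c_{14} = 21845; c_{15} = 43691; c_{16} = 87381.
(Characteristic roots are 2 and -1.)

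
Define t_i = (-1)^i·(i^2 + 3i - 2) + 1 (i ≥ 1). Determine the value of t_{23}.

(-1)^23 = -1; i^2 + 3i - 2 at i=23 is 596; so t_{23} = -595.

-595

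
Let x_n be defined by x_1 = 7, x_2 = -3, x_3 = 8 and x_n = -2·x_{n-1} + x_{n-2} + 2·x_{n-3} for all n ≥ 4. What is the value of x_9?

Iterate the recurrence:
x_4 = -5  x_5 = 12  x_6 = -13  x_7 = 28  x_8 = -45  x_9 = 92.

92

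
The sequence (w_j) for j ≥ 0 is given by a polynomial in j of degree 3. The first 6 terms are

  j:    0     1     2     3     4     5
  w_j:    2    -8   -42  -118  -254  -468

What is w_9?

1st diffs: -10, -34, -76, -136, -214.
2nd diffs: -24, -42, -60, -78.
3rd diffs: -18, -18, -18 (constant).
So w_j = -3j^3 - 3j^2 - 4j + 2.
Evaluating at j = 9 gives w_9 = -2464.

-2464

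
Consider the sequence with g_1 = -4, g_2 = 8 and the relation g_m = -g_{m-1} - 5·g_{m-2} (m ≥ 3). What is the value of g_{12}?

g_3 = 12; g_4 = -52; g_5 = -8; g_6 = 268; g_7 = -228; g_8 = -1112; g_9 = 2252; g_{10} = 3308; g_{11} = -14568; g_{12} = -1972.

-1972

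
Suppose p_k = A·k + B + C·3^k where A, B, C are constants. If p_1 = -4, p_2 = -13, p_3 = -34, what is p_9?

-19708

Plug in k = 1, 2, 3: A + B + 3C = -4; 2A + B + 9C = -13; 3A + B + 27C = -34.
Subtracting the first from the second: A + 6C = -9.
Subtracting the second from the third: A + 18C = -21.
Solving: C = -1, A = -3, then B = 2.
So p_k = -3·k + 2 + (-1)·3^k; at k=9 this is -19708.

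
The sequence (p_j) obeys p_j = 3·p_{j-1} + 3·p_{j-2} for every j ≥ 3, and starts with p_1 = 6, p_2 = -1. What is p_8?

Applying the relation repeatedly:
p_3 = 15, p_4 = 42, p_5 = 171, p_6 = 639, p_7 = 2430, p_8 = 9207.

9207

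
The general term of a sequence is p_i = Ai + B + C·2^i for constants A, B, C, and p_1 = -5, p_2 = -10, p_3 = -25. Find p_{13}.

-40895

The three given values yield: A + B + 2C = -5; 2A + B + 4C = -10; 3A + B + 8C = -25.
Subtracting the first from the second: A + 2C = -5.
Subtracting the second from the third: A + 4C = -15.
Solving: C = -5, A = 5, then B = 0.
So p_i = 5·i + 0 + (-5)·2^i; at i=13 this is -40895.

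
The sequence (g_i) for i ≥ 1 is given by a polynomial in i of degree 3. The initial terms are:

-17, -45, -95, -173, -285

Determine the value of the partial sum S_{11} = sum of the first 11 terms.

-7337

1st diffs: -28, -50, -78, -112.
2nd diffs: -22, -28, -34.
3rd diffs: -6, -6 (constant).
Newton forward-difference form: g_i = -17 + (-28)·C(i-1,1) + (-22)·C(i-1,2) + (-6)·C(i-1,3).
Continuing: …, -437, -635, -885, -1193, …, g_{11} = -2007.
Summing i = 1..11 (11 terms) gives -7337.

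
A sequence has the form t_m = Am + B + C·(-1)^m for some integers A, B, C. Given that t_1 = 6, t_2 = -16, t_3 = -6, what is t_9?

-42

Plug in m = 1, 2, 3: A + B - C = 6; 2A + B + C = -16; 3A + B - C = -6.
Subtracting the first from the second: A + 2C = -22.
Subtracting the second from the third: A - 2C = 10.
Solving: C = -8, A = -6, then B = 4.
So t_m = -6·m + 4 + (-8)·(-1)^m; at m=9 this is -42.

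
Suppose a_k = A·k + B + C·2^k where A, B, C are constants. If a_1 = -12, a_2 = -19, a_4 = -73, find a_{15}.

-163800

The three given values yield: A + B + 2C = -12; 2A + B + 4C = -19; 4A + B + 16C = -73.
Subtracting the first from the second: A + 2C = -7.
Subtracting the second from the third: 2A + 12C = -54.
Solving: C = -5, A = 3, then B = -5.
Therefore a_{15} = 45 + (-5) + (-5)·32768 = -163800.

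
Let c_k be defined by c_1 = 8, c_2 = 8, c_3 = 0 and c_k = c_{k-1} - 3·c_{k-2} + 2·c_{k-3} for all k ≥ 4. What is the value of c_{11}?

Iterate the recurrence:
c_4 = -8, c_5 = 8, c_6 = 32, c_7 = -8, c_8 = -88, c_9 = 0, c_{10} = 248, c_{11} = 72.

72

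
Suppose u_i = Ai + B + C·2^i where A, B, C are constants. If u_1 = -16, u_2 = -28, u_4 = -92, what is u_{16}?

-327716

Write the equations: A + B + 2C = -16; 2A + B + 4C = -28; 4A + B + 16C = -92.
Subtracting the first from the second: A + 2C = -12.
Subtracting the second from the third: 2A + 12C = -64.
Solving: C = -5, A = -2, then B = -4.
Therefore u_{16} = -32 + (-4) + (-5)·65536 = -327716.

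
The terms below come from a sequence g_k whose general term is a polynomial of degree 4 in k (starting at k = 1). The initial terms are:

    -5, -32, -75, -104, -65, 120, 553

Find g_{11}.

1st diffs: -27, -43, -29, 39, 185, 433.
2nd diffs: -16, 14, 68, 146, 248.
3rd diffs: 30, 54, 78, 102.
4th diffs: 24, 24, 24 (constant).
Newton forward-difference form: g_k = -5 + (-27)·C(k-1,1) + (-16)·C(k-1,2) + 30·C(k-1,3) + 24·C(k-1,4).
At k = 11: k-1 = 10, so g_{11} = -5 - 270 - 720 + 3600 + 5040 = 7645.

7645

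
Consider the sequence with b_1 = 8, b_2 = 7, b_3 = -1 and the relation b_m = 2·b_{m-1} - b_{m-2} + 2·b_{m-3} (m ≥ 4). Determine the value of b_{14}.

Step forward from the initial values:
b_4 = 7  b_5 = 29  b_6 = 49  …  b_{11} = 1427  b_{12} = 2863  b_{13} = 5741  b_{14} = 11473.

11473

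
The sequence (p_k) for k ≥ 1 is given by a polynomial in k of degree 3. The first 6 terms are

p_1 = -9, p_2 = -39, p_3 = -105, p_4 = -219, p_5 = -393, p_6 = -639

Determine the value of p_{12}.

-4299

1st diffs: -30, -66, -114, -174, -246.
2nd diffs: -36, -48, -60, -72.
3rd diffs: -12, -12, -12 (constant).
Newton forward-difference form: p_k = -9 + (-30)·C(k-1,1) + (-36)·C(k-1,2) + (-12)·C(k-1,3).
At k = 12: k-1 = 11, so p_{12} = -9 - 330 - 1980 - 1980 = -4299.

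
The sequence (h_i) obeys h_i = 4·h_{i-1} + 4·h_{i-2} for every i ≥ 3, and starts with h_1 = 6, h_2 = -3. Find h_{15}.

1304051712

h_3 = 12; h_4 = 36; h_5 = 192; …; h_{12} = 11584512; h_{13} = 55934976; h_{14} = 270077952; h_{15} = 1304051712.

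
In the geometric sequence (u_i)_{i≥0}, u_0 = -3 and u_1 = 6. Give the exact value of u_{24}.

Common ratio r = -2.
u_i = (-3)·(-2)^(i-0).
u_{24} = (-3)·(-2)^24 = -50331648.

-50331648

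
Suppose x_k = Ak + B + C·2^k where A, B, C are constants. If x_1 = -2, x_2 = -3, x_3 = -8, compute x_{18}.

At k = 1, 2, 3: A + B + 2C = -2; 2A + B + 4C = -3; 3A + B + 8C = -8.
Subtracting the first from the second: A + 2C = -1.
Subtracting the second from the third: A + 4C = -5.
Solving: C = -2, A = 3, then B = -1.
Therefore x_{18} = 54 + (-1) + (-2)·262144 = -524235.

-524235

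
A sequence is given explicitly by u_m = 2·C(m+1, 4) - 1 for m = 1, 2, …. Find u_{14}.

2729

C(15, 4) = 1365, so u_{14} = 2729.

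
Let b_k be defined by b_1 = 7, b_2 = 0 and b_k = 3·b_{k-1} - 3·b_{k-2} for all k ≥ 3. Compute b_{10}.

1701

Compute successive terms:
b_3 = -21, b_4 = -63, b_5 = -126, b_6 = -189, b_7 = -189, b_8 = 0, b_9 = 567, b_{10} = 1701.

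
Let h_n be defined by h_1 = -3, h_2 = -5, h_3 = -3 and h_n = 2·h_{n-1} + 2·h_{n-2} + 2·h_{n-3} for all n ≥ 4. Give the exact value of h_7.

-504

h_4 = -22; h_5 = -60; h_6 = -170; h_7 = -504.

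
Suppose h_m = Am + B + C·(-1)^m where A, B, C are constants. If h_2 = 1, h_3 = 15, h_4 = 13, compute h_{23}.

Write the equations: 2A + B + C = 1; 3A + B - C = 15; 4A + B + C = 13.
Subtracting the first from the second: A - 2C = 14.
Subtracting the second from the third: A + 2C = -2.
Solving: C = -4, A = 6, then B = -7.
So h_m = 6·m + (-7) + (-4)·(-1)^m; at m=23 this is 135.

135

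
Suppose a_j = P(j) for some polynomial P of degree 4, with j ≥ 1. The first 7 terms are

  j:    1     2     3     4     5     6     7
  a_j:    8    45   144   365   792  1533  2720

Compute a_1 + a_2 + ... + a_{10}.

27833

1st diffs: 37, 99, 221, 427, 741, 1187.
2nd diffs: 62, 122, 206, 314, 446.
3rd diffs: 60, 84, 108, 132.
4th diffs: 24, 24, 24 (constant).
Newton forward-difference form: a_j = 8 + 37·C(j-1,1) + 62·C(j-1,2) + 60·C(j-1,3) + 24·C(j-1,4).
Continuing: 4509, 7080, 10637.
Summing j = 1..10 (10 terms) gives 27833.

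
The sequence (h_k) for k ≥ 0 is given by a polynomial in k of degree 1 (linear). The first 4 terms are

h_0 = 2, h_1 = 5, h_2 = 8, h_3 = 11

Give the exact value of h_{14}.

1st diffs: 3, 3, 3 (constant).
So h_k = 3k + 2.
Evaluating at k = 14 gives h_{14} = 44.

44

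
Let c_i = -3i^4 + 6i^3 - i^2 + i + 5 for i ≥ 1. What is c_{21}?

-528292

c_{21} = -3·21^4 + 6·21^3 - 1·21^2 + 1·21 + 5 = -528292.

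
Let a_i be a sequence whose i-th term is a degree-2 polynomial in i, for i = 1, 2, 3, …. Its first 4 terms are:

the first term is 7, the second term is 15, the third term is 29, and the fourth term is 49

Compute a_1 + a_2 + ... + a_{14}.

3010

1st diffs: 8, 14, 20.
2nd diffs: 6, 6 (constant).
Newton forward-difference form: a_i = 7 + 8·C(i-1,1) + 6·C(i-1,2).
Continuing: …, 75, 107, 145, 189, …, a_{14} = 579.
Summing i = 1..14 (14 terms) gives 3010.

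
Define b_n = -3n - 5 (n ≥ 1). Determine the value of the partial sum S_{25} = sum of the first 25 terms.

Over n = 1..25: Σn = 325.
Total = (-3)·325 + (-5)·25 = -1100.

-1100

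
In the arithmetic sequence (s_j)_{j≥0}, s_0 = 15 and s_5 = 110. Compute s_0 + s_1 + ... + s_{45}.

Common difference d = (110 - 15) / (5 - 0) = 19.
s_j = 15 + (j - 0)·19.
s_{45} = 870; S = 46·(15 + 870)/2 = 20355.

20355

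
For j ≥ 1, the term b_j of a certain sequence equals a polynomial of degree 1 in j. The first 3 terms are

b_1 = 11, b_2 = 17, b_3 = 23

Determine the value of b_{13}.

1st diffs: 6, 6 (constant).
So b_j = 6j + 5.
Evaluating at j = 13 gives b_{13} = 83.

83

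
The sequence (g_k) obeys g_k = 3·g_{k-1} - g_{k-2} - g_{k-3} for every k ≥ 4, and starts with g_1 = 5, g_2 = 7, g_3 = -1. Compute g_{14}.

-169673

Compute successive terms:
g_4 = -15  g_5 = -51  g_6 = -137  …  g_{11} = -12049  g_{12} = -29103  g_{13} = -70275  g_{14} = -169673.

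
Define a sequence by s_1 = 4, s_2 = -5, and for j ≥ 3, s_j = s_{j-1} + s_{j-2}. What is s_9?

-53

Iterate the recurrence:
s_3 = -1;  s_4 = -6;  s_5 = -7;  s_6 = -13;  s_7 = -20;  s_8 = -33;  s_9 = -53.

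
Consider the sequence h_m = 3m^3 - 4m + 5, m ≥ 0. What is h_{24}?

41381

h_{24} = 3·24^3 - 4·24 + 5 = 41381.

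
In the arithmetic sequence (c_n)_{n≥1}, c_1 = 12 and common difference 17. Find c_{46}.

c_n = 12 + (n - 1)·17.
c_{46} = 12 + 45·17 = 777.

777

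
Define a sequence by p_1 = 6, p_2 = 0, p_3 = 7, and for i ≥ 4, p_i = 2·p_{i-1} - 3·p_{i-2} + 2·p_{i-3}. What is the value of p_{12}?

-286

Step forward from the initial values:
p_4 = 26  p_5 = 31  p_6 = -2  p_7 = -45  p_8 = -22  p_9 = 87  p_{10} = 150  p_{11} = -5  p_{12} = -286.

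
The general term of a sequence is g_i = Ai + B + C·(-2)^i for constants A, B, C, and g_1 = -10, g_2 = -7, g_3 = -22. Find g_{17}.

-131128

At i = 1, 2, 3: A + B - 2C = -10; 2A + B + 4C = -7; 3A + B - 8C = -22.
Subtracting the first from the second: A + 6C = 3.
Subtracting the second from the third: A - 12C = -15.
Solving: C = 1, A = -3, then B = -5.
So g_i = -3·i + (-5) + 1·(-2)^i; at i=17 this is -131128.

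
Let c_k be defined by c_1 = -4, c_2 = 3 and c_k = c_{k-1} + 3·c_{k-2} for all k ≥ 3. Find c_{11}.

c_3 = -9  c_4 = 0  c_5 = -27  c_6 = -27  c_7 = -108  c_8 = -189  c_9 = -513  c_{10} = -1080  c_{11} = -2619.

-2619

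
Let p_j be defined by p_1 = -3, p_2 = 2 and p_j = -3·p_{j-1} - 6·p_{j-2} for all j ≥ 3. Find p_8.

1512

Applying the relation repeatedly:
p_3 = 12; p_4 = -48; p_5 = 72; p_6 = 72; p_7 = -648; p_8 = 1512.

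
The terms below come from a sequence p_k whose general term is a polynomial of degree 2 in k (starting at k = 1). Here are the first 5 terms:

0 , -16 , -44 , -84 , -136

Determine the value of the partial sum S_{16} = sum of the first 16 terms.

1st diffs: -16, -28, -40, -52.
2nd diffs: -12, -12, -12 (constant).
So p_k = -6k^2 + 2k + 4.
Continuing: …, -200, -276, -364, -464, …, p_{16} = -1500.
Summing k = 1..16 (16 terms) gives -8640.

-8640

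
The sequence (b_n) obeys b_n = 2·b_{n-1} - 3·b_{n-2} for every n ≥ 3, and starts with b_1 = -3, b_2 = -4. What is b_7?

-59

b_3 = 1, b_4 = 14, b_5 = 25, b_6 = 8, b_7 = -59.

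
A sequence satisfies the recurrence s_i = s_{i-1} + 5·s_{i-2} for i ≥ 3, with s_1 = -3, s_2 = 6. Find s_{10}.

Step forward from the initial values:
s_3 = -9;  s_4 = 21;  s_5 = -24;  s_6 = 81;  s_7 = -39;  s_8 = 366;  s_9 = 171;  s_{10} = 2001.

2001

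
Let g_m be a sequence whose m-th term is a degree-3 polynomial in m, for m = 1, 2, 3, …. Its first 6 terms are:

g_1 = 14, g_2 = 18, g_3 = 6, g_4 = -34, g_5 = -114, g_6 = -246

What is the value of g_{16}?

1st diffs: 4, -12, -40, -80, -132.
2nd diffs: -16, -28, -40, -52.
3rd diffs: -12, -12, -12 (constant).
So g_m = -2m^3 + 4m^2 + 6m + 6.
Evaluating at m = 16 gives g_{16} = -7066.

-7066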